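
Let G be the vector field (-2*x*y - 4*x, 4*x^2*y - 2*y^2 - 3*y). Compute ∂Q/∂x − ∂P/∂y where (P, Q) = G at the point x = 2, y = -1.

-12

∂G₂/∂x = 8*x*y
∂G₁/∂y = -2*x
Scalar curl = 8*x*y + 2*x
At (2, -1): -12.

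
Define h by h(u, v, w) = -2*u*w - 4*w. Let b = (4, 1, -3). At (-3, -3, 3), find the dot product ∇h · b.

-30

∂h/∂u = -2*w
∂h/∂v = 0
∂h/∂w = -2*u - 4
∇h at (-3, -3, 3) = (-6, 0, 2)
∇h · b = (-6)(4) + (0)(1) + (2)(-3) = -30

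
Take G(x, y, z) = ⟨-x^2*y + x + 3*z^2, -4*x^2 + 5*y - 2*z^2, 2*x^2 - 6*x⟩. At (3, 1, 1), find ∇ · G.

∂G₁/∂x = -2*x*y + 1
∂G₂/∂y = 5
∂G₃/∂z = 0
∇·G = -2*x*y + 6
At (3, 1, 1): 0.

0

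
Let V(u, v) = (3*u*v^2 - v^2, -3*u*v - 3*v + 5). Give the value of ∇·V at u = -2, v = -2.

15

∂V₁/∂u = 3*v^2
∂V₂/∂v = -3*u - 3
∇·V = -3*u + 3*v^2 - 3
At (-2, -2): 15.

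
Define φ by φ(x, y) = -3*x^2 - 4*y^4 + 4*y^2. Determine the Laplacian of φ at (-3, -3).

∂²φ/∂x² = -6
∂²φ/∂y² = 8*(-6*y^2 + 1)
∇²φ = -48*y^2 + 2
At (-3, -3): -430.

-430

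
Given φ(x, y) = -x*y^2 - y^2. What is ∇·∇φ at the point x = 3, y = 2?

-8

∂²φ/∂x² = 0
∂²φ/∂y² = -2*(x + 1)
∇²φ = -2*x - 2
At (3, 2): -8.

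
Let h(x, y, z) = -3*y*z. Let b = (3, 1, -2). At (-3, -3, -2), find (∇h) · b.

∂h/∂x = 0
∂h/∂y = -3*z
∂h/∂z = -3*y
∇h at (-3, -3, -2) = (0, 6, 9)
∇h · b = (0)(3) + (6)(1) + (9)(-2) = -12

-12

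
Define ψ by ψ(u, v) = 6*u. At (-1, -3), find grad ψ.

(6, 0)

∂ψ/∂u = 6
∂ψ/∂v = 0
∇ψ = (6, 0)
At (-1, -3): (6, 0).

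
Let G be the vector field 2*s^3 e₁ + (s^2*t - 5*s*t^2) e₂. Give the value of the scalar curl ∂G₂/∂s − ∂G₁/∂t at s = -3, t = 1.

∂G₂/∂s = 2*s*t - 5*t^2
∂G₁/∂t = 0
Scalar curl = 2*s*t - 5*t^2
At (-3, 1): -11.

-11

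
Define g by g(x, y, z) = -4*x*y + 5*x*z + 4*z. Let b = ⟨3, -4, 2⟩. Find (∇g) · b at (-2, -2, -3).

-65

∂g/∂x = -4*y + 5*z
∂g/∂y = -4*x
∂g/∂z = 5*x + 4
∇g at (-2, -2, -3) = (-7, 8, -6)
∇g · b = (-7)(3) + (8)(-4) + (-6)(2) = -65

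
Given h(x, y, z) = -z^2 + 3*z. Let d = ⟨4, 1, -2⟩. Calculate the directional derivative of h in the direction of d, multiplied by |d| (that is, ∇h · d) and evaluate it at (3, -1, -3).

-18

∂h/∂x = 0
∂h/∂y = 0
∂h/∂z = -2*z + 3
∇h at (3, -1, -3) = (0, 0, 9)
∇h · d = (0)(4) + (0)(1) + (9)(-2) = -18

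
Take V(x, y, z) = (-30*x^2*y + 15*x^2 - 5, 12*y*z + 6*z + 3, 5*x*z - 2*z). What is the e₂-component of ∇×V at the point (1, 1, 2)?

-10

(∇×V)_2 = ∂V₁/∂z − ∂V₃/∂x
= 0 − (5*z)
= -5*z
At (1, 1, 2): -10.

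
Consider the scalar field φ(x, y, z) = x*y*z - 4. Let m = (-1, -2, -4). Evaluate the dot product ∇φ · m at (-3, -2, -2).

∂φ/∂x = y*z
∂φ/∂y = x*z
∂φ/∂z = x*y
∇φ at (-3, -2, -2) = (4, 6, 6)
∇φ · m = (4)(-1) + (6)(-2) + (6)(-4) = -40

-40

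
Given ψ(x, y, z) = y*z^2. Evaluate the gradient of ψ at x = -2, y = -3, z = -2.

∂ψ/∂x = 0
∂ψ/∂y = z^2
∂ψ/∂z = 2*y*z
∇ψ = (0, z^2, 2*y*z)
At (-2, -3, -2): (0, 4, 12).

(0, 4, 12)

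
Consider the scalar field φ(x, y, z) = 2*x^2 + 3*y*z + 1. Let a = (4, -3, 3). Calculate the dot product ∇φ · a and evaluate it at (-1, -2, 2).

∂φ/∂x = 4*x
∂φ/∂y = 3*z
∂φ/∂z = 3*y
∇φ at (-1, -2, 2) = (-4, 6, -6)
∇φ · a = (-4)(4) + (6)(-3) + (-6)(3) = -52

-52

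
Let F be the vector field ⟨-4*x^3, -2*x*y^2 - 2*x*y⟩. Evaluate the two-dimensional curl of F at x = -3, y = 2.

∂F₂/∂x = -2*y^2 - 2*y
∂F₁/∂y = 0
Scalar curl = -2*y^2 - 2*y
At (-3, 2): -12.

-12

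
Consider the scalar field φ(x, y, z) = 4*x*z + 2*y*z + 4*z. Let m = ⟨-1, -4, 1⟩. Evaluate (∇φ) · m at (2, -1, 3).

∂φ/∂x = 4*z
∂φ/∂y = 2*z
∂φ/∂z = 4*x + 2*y + 4
∇φ at (2, -1, 3) = (12, 6, 10)
∇φ · m = (12)(-1) + (6)(-4) + (10)(1) = -26

-26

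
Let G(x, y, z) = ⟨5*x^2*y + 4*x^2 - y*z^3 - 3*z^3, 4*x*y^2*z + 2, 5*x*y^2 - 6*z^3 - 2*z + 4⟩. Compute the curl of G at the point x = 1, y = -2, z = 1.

(∇×G)₁ = ∂G₃/∂y − ∂G₂/∂z = -4*x*y^2 + 10*x*y
(∇×G)₂ = ∂G₁/∂z − ∂G₃/∂x = -5*y^2 - 3*y*z^2 - 9*z^2
(∇×G)₃ = ∂G₂/∂x − ∂G₁/∂y = -5*x^2 + 4*y^2*z + z^3
∇×G = (-4*x*y^2 + 10*x*y, -5*y^2 - 3*y*z^2 - 9*z^2, -5*x^2 + 4*y^2*z + z^3)
At (1, -2, 1): (-36, -23, 12).

(-36, -23, 12)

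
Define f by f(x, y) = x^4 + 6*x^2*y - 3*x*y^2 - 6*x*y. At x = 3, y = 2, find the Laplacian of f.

114

∂²f/∂x² = 12*(x^2 + y)
∂²f/∂y² = -6*x
∇²f = 12*x^2 - 6*x + 12*y
At (3, 2): 114.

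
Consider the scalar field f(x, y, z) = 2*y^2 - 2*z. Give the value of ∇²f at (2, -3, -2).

4

∂²f/∂x² = 0
∂²f/∂y² = 4
∂²f/∂z² = 0
∇²f = 4
At (2, -3, -2): 4.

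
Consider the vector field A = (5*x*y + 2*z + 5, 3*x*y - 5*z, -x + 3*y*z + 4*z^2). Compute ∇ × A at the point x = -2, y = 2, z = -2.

(∇×A)₁ = ∂A₃/∂y − ∂A₂/∂z = 3*z + 5
(∇×A)₂ = ∂A₁/∂z − ∂A₃/∂x = 3
(∇×A)₃ = ∂A₂/∂x − ∂A₁/∂y = -5*x + 3*y
∇×A = (3*z + 5, 3, -5*x + 3*y)
At (-2, 2, -2): (-1, 3, 16).

(-1, 3, 16)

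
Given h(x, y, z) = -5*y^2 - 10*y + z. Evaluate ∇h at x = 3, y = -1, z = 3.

(0, 0, 1)

∂h/∂x = 0
∂h/∂y = -10*y - 10
∂h/∂z = 1
∇h = (0, -10*y - 10, 1)
At (3, -1, 3): (0, 0, 1).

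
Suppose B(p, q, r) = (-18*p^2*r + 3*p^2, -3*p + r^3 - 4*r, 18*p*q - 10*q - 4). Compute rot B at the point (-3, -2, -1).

(∇×B)₁ = ∂B₃/∂q − ∂B₂/∂r = 18*p - 3*r^2 - 6
(∇×B)₂ = ∂B₁/∂r − ∂B₃/∂p = -18*p^2 - 18*q
(∇×B)₃ = ∂B₂/∂p − ∂B₁/∂q = -3
∇×B = (18*p - 3*r^2 - 6, -18*p^2 - 18*q, -3)
At (-3, -2, -1): (-63, -126, -3).

(-63, -126, -3)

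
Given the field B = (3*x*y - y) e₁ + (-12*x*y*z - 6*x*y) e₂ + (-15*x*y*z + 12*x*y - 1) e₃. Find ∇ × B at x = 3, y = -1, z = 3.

(∇×B)₁ = ∂B₃/∂y − ∂B₂/∂z = 12*x*y - 15*x*z + 12*x
(∇×B)₂ = ∂B₁/∂z − ∂B₃/∂x = 15*y*z - 12*y
(∇×B)₃ = ∂B₂/∂x − ∂B₁/∂y = -3*x - 12*y*z - 6*y + 1
∇×B = (12*x*y - 15*x*z + 12*x, 15*y*z - 12*y, -3*x - 12*y*z - 6*y + 1)
At (3, -1, 3): (-135, -33, 34).

(-135, -33, 34)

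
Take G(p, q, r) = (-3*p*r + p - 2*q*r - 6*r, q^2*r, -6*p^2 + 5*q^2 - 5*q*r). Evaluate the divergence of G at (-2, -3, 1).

7

∂G₁/∂p = -3*r + 1
∂G₂/∂q = 2*q*r
∂G₃/∂r = -5*q
∇·G = 2*q*r - 5*q - 3*r + 1
At (-2, -3, 1): 7.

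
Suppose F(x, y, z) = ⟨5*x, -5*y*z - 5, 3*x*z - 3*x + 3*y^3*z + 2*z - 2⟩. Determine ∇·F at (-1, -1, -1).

∂F₁/∂x = 5
∂F₂/∂y = -5*z
∂F₃/∂z = 3*x + 3*y^3 + 2
∇·F = 3*x + 3*y^3 - 5*z + 7
At (-1, -1, -1): 6.

6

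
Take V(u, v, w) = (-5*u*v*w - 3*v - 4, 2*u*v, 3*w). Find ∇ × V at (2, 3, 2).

(0, -30, 29)

(∇×V)₁ = ∂V₃/∂v − ∂V₂/∂w = 0
(∇×V)₂ = ∂V₁/∂w − ∂V₃/∂u = -5*u*v
(∇×V)₃ = ∂V₂/∂u − ∂V₁/∂v = 5*u*w + 2*v + 3
∇×V = (0, -5*u*v, 5*u*w + 2*v + 3)
At (2, 3, 2): (0, -30, 29).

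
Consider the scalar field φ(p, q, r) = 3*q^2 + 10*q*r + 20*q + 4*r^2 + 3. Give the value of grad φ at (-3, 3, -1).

∂φ/∂p = 0
∂φ/∂q = 6*q + 10*r + 20
∂φ/∂r = 10*q + 8*r
∇φ = (0, 6*q + 10*r + 20, 10*q + 8*r)
At (-3, 3, -1): (0, 28, 22).

(0, 28, 22)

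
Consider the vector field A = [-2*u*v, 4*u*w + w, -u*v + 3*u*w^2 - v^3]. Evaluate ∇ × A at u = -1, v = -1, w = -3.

(∇×A)₁ = ∂A₃/∂v − ∂A₂/∂w = -5*u - 3*v^2 - 1
(∇×A)₂ = ∂A₁/∂w − ∂A₃/∂u = v - 3*w^2
(∇×A)₃ = ∂A₂/∂u − ∂A₁/∂v = 2*u + 4*w
∇×A = (-5*u - 3*v^2 - 1, v - 3*w^2, 2*u + 4*w)
At (-1, -1, -3): (1, -28, -14).

(1, -28, -14)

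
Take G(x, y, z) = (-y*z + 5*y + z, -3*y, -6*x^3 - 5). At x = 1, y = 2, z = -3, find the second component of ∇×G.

(∇×G)_2 = ∂G₁/∂z − ∂G₃/∂x
= -y + 1 − (-18*x^2)
= 18*x^2 - y + 1
At (1, 2, -3): 17.

17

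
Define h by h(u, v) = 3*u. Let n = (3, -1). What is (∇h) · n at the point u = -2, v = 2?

∂h/∂u = 3
∂h/∂v = 0
∇h at (-2, 2) = (3, 0)
∇h · n = (3)(3) + (0)(-1) = 9

9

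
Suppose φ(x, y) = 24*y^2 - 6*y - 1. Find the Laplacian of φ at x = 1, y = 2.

48

∂²φ/∂x² = 0
∂²φ/∂y² = 48
∇²φ = 48
At (1, 2): 48.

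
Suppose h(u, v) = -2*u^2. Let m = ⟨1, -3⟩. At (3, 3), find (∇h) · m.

-12

∂h/∂u = -4*u
∂h/∂v = 0
∇h at (3, 3) = (-12, 0)
∇h · m = (-12)(1) + (0)(-3) = -12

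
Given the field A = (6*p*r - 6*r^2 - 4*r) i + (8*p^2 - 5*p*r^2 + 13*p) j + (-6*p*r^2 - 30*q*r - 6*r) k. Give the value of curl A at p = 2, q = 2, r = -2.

(20, 56, 25)

(∇×A)₁ = ∂A₃/∂q − ∂A₂/∂r = 10*p*r - 30*r
(∇×A)₂ = ∂A₁/∂r − ∂A₃/∂p = 6*p + 6*r^2 - 12*r - 4
(∇×A)₃ = ∂A₂/∂p − ∂A₁/∂q = 16*p - 5*r^2 + 13
∇×A = (10*p*r - 30*r, 6*p + 6*r^2 - 12*r - 4, 16*p - 5*r^2 + 13)
At (2, 2, -2): (20, 56, 25).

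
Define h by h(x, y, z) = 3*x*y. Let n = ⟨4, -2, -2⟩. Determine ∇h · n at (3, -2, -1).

-42

∂h/∂x = 3*y
∂h/∂y = 3*x
∂h/∂z = 0
∇h at (3, -2, -1) = (-6, 9, 0)
∇h · n = (-6)(4) + (9)(-2) + (0)(-2) = -42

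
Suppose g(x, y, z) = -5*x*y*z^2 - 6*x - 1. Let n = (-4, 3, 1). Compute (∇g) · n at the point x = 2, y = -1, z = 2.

∂g/∂x = -5*y*z^2 - 6
∂g/∂y = -5*x*z^2
∂g/∂z = -10*x*y*z
∇g at (2, -1, 2) = (14, -40, 40)
∇g · n = (14)(-4) + (-40)(3) + (40)(1) = -136

-136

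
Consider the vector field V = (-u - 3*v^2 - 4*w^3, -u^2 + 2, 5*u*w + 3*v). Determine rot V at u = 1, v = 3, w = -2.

(3, -38, 16)

(∇×V)₁ = ∂V₃/∂v − ∂V₂/∂w = 3
(∇×V)₂ = ∂V₁/∂w − ∂V₃/∂u = -12*w^2 - 5*w
(∇×V)₃ = ∂V₂/∂u − ∂V₁/∂v = -2*u + 6*v
∇×V = (3, -12*w^2 - 5*w, -2*u + 6*v)
At (1, 3, -2): (3, -38, 16).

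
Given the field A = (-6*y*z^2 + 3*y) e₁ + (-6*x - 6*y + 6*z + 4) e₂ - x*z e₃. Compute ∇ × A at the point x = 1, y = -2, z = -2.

(-6, -50, 15)

(∇×A)₁ = ∂A₃/∂y − ∂A₂/∂z = -6
(∇×A)₂ = ∂A₁/∂z − ∂A₃/∂x = -12*y*z + z
(∇×A)₃ = ∂A₂/∂x − ∂A₁/∂y = 6*z^2 - 9
∇×A = (-6, -12*y*z + z, 6*z^2 - 9)
At (1, -2, -2): (-6, -50, 15).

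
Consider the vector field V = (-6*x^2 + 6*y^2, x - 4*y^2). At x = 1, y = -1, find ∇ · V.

-4

∂V₁/∂x = -12*x
∂V₂/∂y = -8*y
∇·V = -12*x - 8*y
At (1, -1): -4.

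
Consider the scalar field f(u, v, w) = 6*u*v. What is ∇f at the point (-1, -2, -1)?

∂f/∂u = 6*v
∂f/∂v = 6*u
∂f/∂w = 0
∇f = (6*v, 6*u, 0)
At (-1, -2, -1): (-12, -6, 0).

(-12, -6, 0)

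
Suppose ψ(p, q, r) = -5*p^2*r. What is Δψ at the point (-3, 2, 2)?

-20

∂²ψ/∂p² = -10*r
∂²ψ/∂q² = 0
∂²ψ/∂r² = 0
∇²ψ = -10*r
At (-3, 2, 2): -20.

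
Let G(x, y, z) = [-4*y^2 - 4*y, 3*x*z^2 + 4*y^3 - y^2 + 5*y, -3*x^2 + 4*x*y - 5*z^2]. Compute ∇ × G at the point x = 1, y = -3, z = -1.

(∇×G)₁ = ∂G₃/∂y − ∂G₂/∂z = -6*x*z + 4*x
(∇×G)₂ = ∂G₁/∂z − ∂G₃/∂x = 6*x - 4*y
(∇×G)₃ = ∂G₂/∂x − ∂G₁/∂y = 8*y + 3*z^2 + 4
∇×G = (-6*x*z + 4*x, 6*x - 4*y, 8*y + 3*z^2 + 4)
At (1, -3, -1): (10, 18, -17).

(10, 18, -17)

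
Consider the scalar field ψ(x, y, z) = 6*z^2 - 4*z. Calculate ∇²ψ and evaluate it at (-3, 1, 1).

12

∂²ψ/∂x² = 0
∂²ψ/∂y² = 0
∂²ψ/∂z² = 12
∇²ψ = 12
At (-3, 1, 1): 12.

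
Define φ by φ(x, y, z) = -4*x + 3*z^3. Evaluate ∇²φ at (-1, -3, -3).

∂²φ/∂x² = 0
∂²φ/∂y² = 0
∂²φ/∂z² = 18*z
∇²φ = 18*z
At (-1, -3, -3): -54.

-54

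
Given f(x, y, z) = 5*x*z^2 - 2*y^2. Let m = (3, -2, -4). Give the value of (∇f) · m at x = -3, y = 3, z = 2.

∂f/∂x = 5*z^2
∂f/∂y = -4*y
∂f/∂z = 10*x*z
∇f at (-3, 3, 2) = (20, -12, -60)
∇f · m = (20)(3) + (-12)(-2) + (-60)(-4) = 324

324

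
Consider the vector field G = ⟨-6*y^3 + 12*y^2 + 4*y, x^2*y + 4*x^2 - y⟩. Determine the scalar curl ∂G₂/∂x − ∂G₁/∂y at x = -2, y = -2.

∂G₂/∂x = 2*x*y + 8*x
∂G₁/∂y = -18*y^2 + 24*y + 4
Scalar curl = 2*x*y + 8*x + 18*y^2 - 24*y - 4
At (-2, -2): 108.

108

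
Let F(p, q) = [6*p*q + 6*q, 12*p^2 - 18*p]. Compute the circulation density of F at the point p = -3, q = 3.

-78

∂F₂/∂p = 24*p - 18
∂F₁/∂q = 6*p + 6
Scalar curl = 18*p - 24
At (-3, 3): -78.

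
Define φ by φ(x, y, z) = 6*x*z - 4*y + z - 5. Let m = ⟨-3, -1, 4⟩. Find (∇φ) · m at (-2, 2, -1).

-22

∂φ/∂x = 6*z
∂φ/∂y = -4
∂φ/∂z = 6*x + 1
∇φ at (-2, 2, -1) = (-6, -4, -11)
∇φ · m = (-6)(-3) + (-4)(-1) + (-11)(4) = -22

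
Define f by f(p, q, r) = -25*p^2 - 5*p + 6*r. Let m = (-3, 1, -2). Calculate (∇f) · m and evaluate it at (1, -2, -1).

∂f/∂p = -50*p - 5
∂f/∂q = 0
∂f/∂r = 6
∇f at (1, -2, -1) = (-55, 0, 6)
∇f · m = (-55)(-3) + (0)(1) + (6)(-2) = 153

153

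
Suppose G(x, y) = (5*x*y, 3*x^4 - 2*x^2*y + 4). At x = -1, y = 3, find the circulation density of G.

∂G₂/∂x = 12*x^3 - 4*x*y
∂G₁/∂y = 5*x
Scalar curl = 12*x^3 - 4*x*y - 5*x
At (-1, 3): 5.

5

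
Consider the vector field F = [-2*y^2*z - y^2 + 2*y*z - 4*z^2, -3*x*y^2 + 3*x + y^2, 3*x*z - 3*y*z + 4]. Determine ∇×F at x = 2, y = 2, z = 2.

(∇×F)₁ = ∂F₃/∂y − ∂F₂/∂z = -3*z
(∇×F)₂ = ∂F₁/∂z − ∂F₃/∂x = -2*y^2 + 2*y - 11*z
(∇×F)₃ = ∂F₂/∂x − ∂F₁/∂y = -3*y^2 + 4*y*z + 2*y - 2*z + 3
∇×F = (-3*z, -2*y^2 + 2*y - 11*z, -3*y^2 + 4*y*z + 2*y - 2*z + 3)
At (2, 2, 2): (-6, -26, 7).

(-6, -26, 7)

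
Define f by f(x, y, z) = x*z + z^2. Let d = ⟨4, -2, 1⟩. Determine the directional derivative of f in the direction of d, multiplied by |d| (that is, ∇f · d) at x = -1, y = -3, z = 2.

∂f/∂x = z
∂f/∂y = 0
∂f/∂z = x + 2*z
∇f at (-1, -3, 2) = (2, 0, 3)
∇f · d = (2)(4) + (0)(-2) + (3)(1) = 11

11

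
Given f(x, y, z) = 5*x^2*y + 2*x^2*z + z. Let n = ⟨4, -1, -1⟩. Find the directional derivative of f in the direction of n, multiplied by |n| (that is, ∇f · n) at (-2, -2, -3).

227

∂f/∂x = 10*x*y + 4*x*z
∂f/∂y = 5*x^2
∂f/∂z = 2*x^2 + 1
∇f at (-2, -2, -3) = (64, 20, 9)
∇f · n = (64)(4) + (20)(-1) + (9)(-1) = 227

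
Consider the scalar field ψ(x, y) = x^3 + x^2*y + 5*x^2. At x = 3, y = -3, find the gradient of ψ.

(39, 9)

∂ψ/∂x = 3*x^2 + 2*x*y + 10*x
∂ψ/∂y = x^2
∇ψ = (3*x^2 + 2*x*y + 10*x, x^2)
At (3, -3): (39, 9).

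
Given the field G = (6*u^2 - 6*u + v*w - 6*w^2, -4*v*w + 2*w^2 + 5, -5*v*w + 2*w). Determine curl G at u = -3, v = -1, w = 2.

(-22, -25, -2)

(∇×G)₁ = ∂G₃/∂v − ∂G₂/∂w = 4*v - 9*w
(∇×G)₂ = ∂G₁/∂w − ∂G₃/∂u = v - 12*w
(∇×G)₃ = ∂G₂/∂u − ∂G₁/∂v = -w
∇×G = (4*v - 9*w, v - 12*w, -w)
At (-3, -1, 2): (-22, -25, -2).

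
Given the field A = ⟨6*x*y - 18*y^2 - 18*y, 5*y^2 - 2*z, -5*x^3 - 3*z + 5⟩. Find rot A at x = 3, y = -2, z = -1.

(2, 135, -72)

(∇×A)₁ = ∂A₃/∂y − ∂A₂/∂z = 2
(∇×A)₂ = ∂A₁/∂z − ∂A₃/∂x = 15*x^2
(∇×A)₃ = ∂A₂/∂x − ∂A₁/∂y = -6*x + 36*y + 18
∇×A = (2, 15*x^2, -6*x + 36*y + 18)
At (3, -2, -1): (2, 135, -72).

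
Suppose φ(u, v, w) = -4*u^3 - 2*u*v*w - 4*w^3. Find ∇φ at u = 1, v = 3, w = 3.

(-30, -6, -114)

∂φ/∂u = -12*u^2 - 2*v*w
∂φ/∂v = -2*u*w
∂φ/∂w = -2*u*v - 12*w^2
∇φ = (-12*u^2 - 2*v*w, -2*u*w, -2*u*v - 12*w^2)
At (1, 3, 3): (-30, -6, -114).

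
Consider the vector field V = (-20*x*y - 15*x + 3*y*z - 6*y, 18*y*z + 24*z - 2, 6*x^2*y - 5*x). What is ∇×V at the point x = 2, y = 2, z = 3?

(-36, -37, 37)

(∇×V)₁ = ∂V₃/∂y − ∂V₂/∂z = 6*x^2 - 18*y - 24
(∇×V)₂ = ∂V₁/∂z − ∂V₃/∂x = -12*x*y + 3*y + 5
(∇×V)₃ = ∂V₂/∂x − ∂V₁/∂y = 20*x - 3*z + 6
∇×V = (6*x^2 - 18*y - 24, -12*x*y + 3*y + 5, 20*x - 3*z + 6)
At (2, 2, 3): (-36, -37, 37).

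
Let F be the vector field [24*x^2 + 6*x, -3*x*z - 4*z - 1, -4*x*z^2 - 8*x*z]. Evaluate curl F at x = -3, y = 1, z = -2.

(∇×F)₁ = ∂F₃/∂y − ∂F₂/∂z = 3*x + 4
(∇×F)₂ = ∂F₁/∂z − ∂F₃/∂x = 4*z^2 + 8*z
(∇×F)₃ = ∂F₂/∂x − ∂F₁/∂y = -3*z
∇×F = (3*x + 4, 4*z^2 + 8*z, -3*z)
At (-3, 1, -2): (-5, 0, 6).

(-5, 0, 6)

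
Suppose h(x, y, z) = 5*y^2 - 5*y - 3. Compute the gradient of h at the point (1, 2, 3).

(0, 15, 0)

∂h/∂x = 0
∂h/∂y = 10*y - 5
∂h/∂z = 0
∇h = (0, 10*y - 5, 0)
At (1, 2, 3): (0, 15, 0).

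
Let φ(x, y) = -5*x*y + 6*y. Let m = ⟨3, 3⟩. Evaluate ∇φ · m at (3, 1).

-42

∂φ/∂x = -5*y
∂φ/∂y = -5*x + 6
∇φ at (3, 1) = (-5, -9)
∇φ · m = (-5)(3) + (-9)(3) = -42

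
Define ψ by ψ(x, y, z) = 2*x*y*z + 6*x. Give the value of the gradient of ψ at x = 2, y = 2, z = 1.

∂ψ/∂x = 2*y*z + 6
∂ψ/∂y = 2*x*z
∂ψ/∂z = 2*x*y
∇ψ = (2*y*z + 6, 2*x*z, 2*x*y)
At (2, 2, 1): (10, 4, 8).

(10, 4, 8)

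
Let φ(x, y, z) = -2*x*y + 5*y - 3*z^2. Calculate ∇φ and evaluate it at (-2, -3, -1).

(6, 9, 6)

∂φ/∂x = -2*y
∂φ/∂y = -2*x + 5
∂φ/∂z = -6*z
∇φ = (-2*y, -2*x + 5, -6*z)
At (-2, -3, -1): (6, 9, 6).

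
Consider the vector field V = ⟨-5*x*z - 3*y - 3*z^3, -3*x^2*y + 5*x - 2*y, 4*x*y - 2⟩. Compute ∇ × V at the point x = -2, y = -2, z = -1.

(∇×V)₁ = ∂V₃/∂y − ∂V₂/∂z = 4*x
(∇×V)₂ = ∂V₁/∂z − ∂V₃/∂x = -5*x - 4*y - 9*z^2
(∇×V)₃ = ∂V₂/∂x − ∂V₁/∂y = -6*x*y + 8
∇×V = (4*x, -5*x - 4*y - 9*z^2, -6*x*y + 8)
At (-2, -2, -1): (-8, 9, -16).

(-8, 9, -16)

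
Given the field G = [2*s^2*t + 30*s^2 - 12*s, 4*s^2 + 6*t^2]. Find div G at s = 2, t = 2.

148

∂G₁/∂s = 4*s*t + 60*s - 12
∂G₂/∂t = 12*t
∇·G = 4*s*t + 60*s + 12*t - 12
At (2, 2): 148.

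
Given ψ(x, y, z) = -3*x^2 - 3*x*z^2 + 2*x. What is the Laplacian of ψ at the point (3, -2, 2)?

∂²ψ/∂x² = -6
∂²ψ/∂y² = 0
∂²ψ/∂z² = -6*x
∇²ψ = -6*x - 6
At (3, -2, 2): -24.

-24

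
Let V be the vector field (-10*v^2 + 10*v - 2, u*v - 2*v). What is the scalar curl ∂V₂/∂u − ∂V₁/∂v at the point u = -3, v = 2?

32

∂V₂/∂u = v
∂V₁/∂v = -20*v + 10
Scalar curl = 21*v - 10
At (-3, 2): 32.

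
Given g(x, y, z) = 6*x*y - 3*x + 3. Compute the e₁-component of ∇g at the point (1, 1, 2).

(∇g)_1 = ∂g/∂x = 6*y - 3
At (1, 1, 2): 3.

3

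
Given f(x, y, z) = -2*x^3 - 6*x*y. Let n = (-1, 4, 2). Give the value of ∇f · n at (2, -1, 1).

-30

∂f/∂x = -6*x^2 - 6*y
∂f/∂y = -6*x
∂f/∂z = 0
∇f at (2, -1, 1) = (-18, -12, 0)
∇f · n = (-18)(-1) + (-12)(4) + (0)(2) = -30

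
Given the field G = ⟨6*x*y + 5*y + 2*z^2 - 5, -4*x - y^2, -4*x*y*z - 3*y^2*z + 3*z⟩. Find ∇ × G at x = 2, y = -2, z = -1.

(-4, 4, -21)

(∇×G)₁ = ∂G₃/∂y − ∂G₂/∂z = -4*x*z - 6*y*z
(∇×G)₂ = ∂G₁/∂z − ∂G₃/∂x = 4*y*z + 4*z
(∇×G)₃ = ∂G₂/∂x − ∂G₁/∂y = -6*x - 9
∇×G = (-4*x*z - 6*y*z, 4*y*z + 4*z, -6*x - 9)
At (2, -2, -1): (-4, 4, -21).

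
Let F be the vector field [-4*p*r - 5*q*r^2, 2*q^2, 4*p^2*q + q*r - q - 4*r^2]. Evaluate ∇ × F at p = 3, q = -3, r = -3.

(∇×F)₁ = ∂F₃/∂q − ∂F₂/∂r = 4*p^2 + r - 1
(∇×F)₂ = ∂F₁/∂r − ∂F₃/∂p = -8*p*q - 4*p - 10*q*r
(∇×F)₃ = ∂F₂/∂p − ∂F₁/∂q = 5*r^2
∇×F = (4*p^2 + r - 1, -8*p*q - 4*p - 10*q*r, 5*r^2)
At (3, -3, -3): (32, -30, 45).

(32, -30, 45)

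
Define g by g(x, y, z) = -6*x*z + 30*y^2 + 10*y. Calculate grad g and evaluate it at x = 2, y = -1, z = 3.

∂g/∂x = -6*z
∂g/∂y = 60*y + 10
∂g/∂z = -6*x
∇g = (-6*z, 60*y + 10, -6*x)
At (2, -1, 3): (-18, -50, -12).

(-18, -50, -12)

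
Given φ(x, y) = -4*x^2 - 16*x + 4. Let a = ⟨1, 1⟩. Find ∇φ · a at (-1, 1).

-8

∂φ/∂x = -8*x - 16
∂φ/∂y = 0
∇φ at (-1, 1) = (-8, 0)
∇φ · a = (-8)(1) + (0)(1) = -8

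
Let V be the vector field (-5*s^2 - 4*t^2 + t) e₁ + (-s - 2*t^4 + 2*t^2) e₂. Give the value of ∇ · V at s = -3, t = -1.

∂V₁/∂s = -10*s
∂V₂/∂t = -8*t^3 + 4*t
∇·V = -10*s - 8*t^3 + 4*t
At (-3, -1): 34.

34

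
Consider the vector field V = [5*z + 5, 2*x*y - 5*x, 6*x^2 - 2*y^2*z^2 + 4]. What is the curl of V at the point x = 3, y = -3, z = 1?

(∇×V)₁ = ∂V₃/∂y − ∂V₂/∂z = -4*y*z^2
(∇×V)₂ = ∂V₁/∂z − ∂V₃/∂x = -12*x + 5
(∇×V)₃ = ∂V₂/∂x − ∂V₁/∂y = 2*y - 5
∇×V = (-4*y*z^2, -12*x + 5, 2*y - 5)
At (3, -3, 1): (12, -31, -11).

(12, -31, -11)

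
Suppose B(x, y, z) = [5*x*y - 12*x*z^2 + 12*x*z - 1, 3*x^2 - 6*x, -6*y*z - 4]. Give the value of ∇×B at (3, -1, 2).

(-12, -108, -3)

(∇×B)₁ = ∂B₃/∂y − ∂B₂/∂z = -6*z
(∇×B)₂ = ∂B₁/∂z − ∂B₃/∂x = -24*x*z + 12*x
(∇×B)₃ = ∂B₂/∂x − ∂B₁/∂y = x - 6
∇×B = (-6*z, -24*x*z + 12*x, x - 6)
At (3, -1, 2): (-12, -108, -3).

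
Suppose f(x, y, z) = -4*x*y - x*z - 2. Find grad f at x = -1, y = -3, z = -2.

∂f/∂x = -4*y - z
∂f/∂y = -4*x
∂f/∂z = -x
∇f = (-4*y - z, -4*x, -x)
At (-1, -3, -2): (14, 4, 1).

(14, 4, 1)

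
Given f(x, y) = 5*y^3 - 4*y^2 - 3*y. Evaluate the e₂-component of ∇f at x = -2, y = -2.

73

(∇f)_2 = ∂f/∂y = 15*y^2 - 8*y - 3
At (-2, -2): 73.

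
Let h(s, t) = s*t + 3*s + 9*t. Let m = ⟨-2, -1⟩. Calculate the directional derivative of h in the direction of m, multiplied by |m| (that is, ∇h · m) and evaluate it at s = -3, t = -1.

-10

∂h/∂s = t + 3
∂h/∂t = s + 9
∇h at (-3, -1) = (2, 6)
∇h · m = (2)(-2) + (6)(-1) = -10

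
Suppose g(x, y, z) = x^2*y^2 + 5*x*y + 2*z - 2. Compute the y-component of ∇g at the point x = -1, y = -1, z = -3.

(∇g)_2 = ∂g/∂y = 2*x^2*y + 5*x
At (-1, -1, -3): -7.

-7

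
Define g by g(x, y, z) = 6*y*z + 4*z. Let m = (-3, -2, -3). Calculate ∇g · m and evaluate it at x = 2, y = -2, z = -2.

∂g/∂x = 0
∂g/∂y = 6*z
∂g/∂z = 6*y + 4
∇g at (2, -2, -2) = (0, -12, -8)
∇g · m = (0)(-3) + (-12)(-2) + (-8)(-3) = 48

48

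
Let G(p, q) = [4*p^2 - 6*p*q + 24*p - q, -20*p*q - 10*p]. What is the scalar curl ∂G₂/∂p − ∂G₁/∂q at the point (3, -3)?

∂G₂/∂p = -20*q - 10
∂G₁/∂q = -6*p - 1
Scalar curl = 6*p - 20*q - 9
At (3, -3): 69.

69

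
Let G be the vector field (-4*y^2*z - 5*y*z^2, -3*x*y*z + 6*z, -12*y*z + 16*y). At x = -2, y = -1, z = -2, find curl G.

(∇×G)₁ = ∂G₃/∂y − ∂G₂/∂z = 3*x*y - 12*z + 10
(∇×G)₂ = ∂G₁/∂z − ∂G₃/∂x = -4*y^2 - 10*y*z
(∇×G)₃ = ∂G₂/∂x − ∂G₁/∂y = 5*y*z + 5*z^2
∇×G = (3*x*y - 12*z + 10, -4*y^2 - 10*y*z, 5*y*z + 5*z^2)
At (-2, -1, -2): (40, -24, 30).

(40, -24, 30)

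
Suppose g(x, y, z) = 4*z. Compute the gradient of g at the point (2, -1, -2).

(0, 0, 4)

∂g/∂x = 0
∂g/∂y = 0
∂g/∂z = 4
∇g = (0, 0, 4)
At (2, -1, -2): (0, 0, 4).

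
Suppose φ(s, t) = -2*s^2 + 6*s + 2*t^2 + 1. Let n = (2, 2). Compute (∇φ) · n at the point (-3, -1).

∂φ/∂s = -4*s + 6
∂φ/∂t = 4*t
∇φ at (-3, -1) = (18, -4)
∇φ · n = (18)(2) + (-4)(2) = 28

28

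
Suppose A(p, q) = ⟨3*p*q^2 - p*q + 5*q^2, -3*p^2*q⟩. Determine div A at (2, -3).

∂A₁/∂p = 3*q^2 - q
∂A₂/∂q = -3*p^2
∇·A = -3*p^2 + 3*q^2 - q
At (2, -3): 18.

18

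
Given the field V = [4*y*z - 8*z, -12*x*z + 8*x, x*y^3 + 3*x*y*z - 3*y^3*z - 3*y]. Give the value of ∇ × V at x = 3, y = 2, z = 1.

(∇×V)₁ = ∂V₃/∂y − ∂V₂/∂z = 3*x*y^2 + 3*x*z + 12*x - 9*y^2*z - 3
(∇×V)₂ = ∂V₁/∂z − ∂V₃/∂x = -y^3 - 3*y*z + 4*y - 8
(∇×V)₃ = ∂V₂/∂x − ∂V₁/∂y = -16*z + 8
∇×V = (3*x*y^2 + 3*x*z + 12*x - 9*y^2*z - 3, -y^3 - 3*y*z + 4*y - 8, -16*z + 8)
At (3, 2, 1): (42, -14, -8).

(42, -14, -8)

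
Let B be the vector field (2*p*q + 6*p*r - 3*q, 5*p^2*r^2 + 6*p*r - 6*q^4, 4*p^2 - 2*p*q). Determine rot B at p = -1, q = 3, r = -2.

(28, 8, -47)

(∇×B)₁ = ∂B₃/∂q − ∂B₂/∂r = -10*p^2*r - 8*p
(∇×B)₂ = ∂B₁/∂r − ∂B₃/∂p = -2*p + 2*q
(∇×B)₃ = ∂B₂/∂p − ∂B₁/∂q = 10*p*r^2 - 2*p + 6*r + 3
∇×B = (-10*p^2*r - 8*p, -2*p + 2*q, 10*p*r^2 - 2*p + 6*r + 3)
At (-1, 3, -2): (28, 8, -47).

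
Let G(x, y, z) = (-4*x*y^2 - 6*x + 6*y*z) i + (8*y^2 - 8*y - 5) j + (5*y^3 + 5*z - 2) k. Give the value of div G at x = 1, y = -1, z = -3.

∂G₁/∂x = -4*y^2 - 6
∂G₂/∂y = 16*y - 8
∂G₃/∂z = 5
∇·G = -4*y^2 + 16*y - 9
At (1, -1, -3): -29.

-29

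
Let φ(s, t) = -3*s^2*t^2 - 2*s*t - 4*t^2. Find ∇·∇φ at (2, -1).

-38

∂²φ/∂s² = -6*t^2
∂²φ/∂t² = -2*(3*s^2 + 4)
∇²φ = -6*s^2 - 6*t^2 - 8
At (2, -1): -38.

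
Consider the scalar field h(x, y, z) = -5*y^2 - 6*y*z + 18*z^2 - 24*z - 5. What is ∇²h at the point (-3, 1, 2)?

26

∂²h/∂x² = 0
∂²h/∂y² = -10
∂²h/∂z² = 36
∇²h = 26
At (-3, 1, 2): 26.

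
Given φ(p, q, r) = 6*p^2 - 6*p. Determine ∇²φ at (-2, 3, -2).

∂²φ/∂p² = 12
∂²φ/∂q² = 0
∂²φ/∂r² = 0
∇²φ = 12
At (-2, 3, -2): 12.

12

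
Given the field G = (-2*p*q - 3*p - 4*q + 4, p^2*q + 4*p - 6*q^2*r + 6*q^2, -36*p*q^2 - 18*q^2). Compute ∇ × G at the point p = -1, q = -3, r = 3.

(-54, 324, 12)

(∇×G)₁ = ∂G₃/∂q − ∂G₂/∂r = -72*p*q + 6*q^2 - 36*q
(∇×G)₂ = ∂G₁/∂r − ∂G₃/∂p = 36*q^2
(∇×G)₃ = ∂G₂/∂p − ∂G₁/∂q = 2*p*q + 2*p + 8
∇×G = (-72*p*q + 6*q^2 - 36*q, 36*q^2, 2*p*q + 2*p + 8)
At (-1, -3, 3): (-54, 324, 12).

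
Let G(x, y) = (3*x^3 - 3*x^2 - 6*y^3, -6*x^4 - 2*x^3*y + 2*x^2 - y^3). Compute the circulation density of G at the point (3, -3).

∂G₂/∂x = -24*x^3 - 6*x^2*y + 4*x
∂G₁/∂y = -18*y^2
Scalar curl = -24*x^3 - 6*x^2*y + 4*x + 18*y^2
At (3, -3): -312.

-312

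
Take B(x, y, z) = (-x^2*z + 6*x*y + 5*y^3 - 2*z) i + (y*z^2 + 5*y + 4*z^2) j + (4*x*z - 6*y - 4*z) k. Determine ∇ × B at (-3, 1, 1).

(-16, -15, 3)

(∇×B)₁ = ∂B₃/∂y − ∂B₂/∂z = -2*y*z - 8*z - 6
(∇×B)₂ = ∂B₁/∂z − ∂B₃/∂x = -x^2 - 4*z - 2
(∇×B)₃ = ∂B₂/∂x − ∂B₁/∂y = -6*x - 15*y^2
∇×B = (-2*y*z - 8*z - 6, -x^2 - 4*z - 2, -6*x - 15*y^2)
At (-3, 1, 1): (-16, -15, 3).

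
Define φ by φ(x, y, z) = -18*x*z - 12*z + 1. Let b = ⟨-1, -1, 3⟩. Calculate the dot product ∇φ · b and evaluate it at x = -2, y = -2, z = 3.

∂φ/∂x = -18*z
∂φ/∂y = 0
∂φ/∂z = -18*x - 12
∇φ at (-2, -2, 3) = (-54, 0, 24)
∇φ · b = (-54)(-1) + (0)(-1) + (24)(3) = 126

126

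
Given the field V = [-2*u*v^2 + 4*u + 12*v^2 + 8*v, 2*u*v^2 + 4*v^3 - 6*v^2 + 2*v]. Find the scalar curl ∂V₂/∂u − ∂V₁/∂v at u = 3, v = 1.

-18

∂V₂/∂u = 2*v^2
∂V₁/∂v = -4*u*v + 24*v + 8
Scalar curl = 4*u*v + 2*v^2 - 24*v - 8
At (3, 1): -18.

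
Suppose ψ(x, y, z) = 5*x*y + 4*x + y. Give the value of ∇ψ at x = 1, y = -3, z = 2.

(-11, 6, 0)

∂ψ/∂x = 5*y + 4
∂ψ/∂y = 5*x + 1
∂ψ/∂z = 0
∇ψ = (5*y + 4, 5*x + 1, 0)
At (1, -3, 2): (-11, 6, 0).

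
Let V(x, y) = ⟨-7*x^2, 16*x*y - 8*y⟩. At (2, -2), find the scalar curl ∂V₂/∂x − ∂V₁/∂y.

∂V₂/∂x = 16*y
∂V₁/∂y = 0
Scalar curl = 16*y
At (2, -2): -32.

-32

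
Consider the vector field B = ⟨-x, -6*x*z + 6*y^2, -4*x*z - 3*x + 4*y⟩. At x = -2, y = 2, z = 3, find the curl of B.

(-8, 15, -18)

(∇×B)₁ = ∂B₃/∂y − ∂B₂/∂z = 6*x + 4
(∇×B)₂ = ∂B₁/∂z − ∂B₃/∂x = 4*z + 3
(∇×B)₃ = ∂B₂/∂x − ∂B₁/∂y = -6*z
∇×B = (6*x + 4, 4*z + 3, -6*z)
At (-2, 2, 3): (-8, 15, -18).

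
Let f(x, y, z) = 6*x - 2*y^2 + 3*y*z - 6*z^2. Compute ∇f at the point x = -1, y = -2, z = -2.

(6, 2, 18)

∂f/∂x = 6
∂f/∂y = -4*y + 3*z
∂f/∂z = 3*y - 12*z
∇f = (6, -4*y + 3*z, 3*y - 12*z)
At (-1, -2, -2): (6, 2, 18).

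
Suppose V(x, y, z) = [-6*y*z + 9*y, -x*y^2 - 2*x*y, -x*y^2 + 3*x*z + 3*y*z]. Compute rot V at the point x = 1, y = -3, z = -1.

(∇×V)₁ = ∂V₃/∂y − ∂V₂/∂z = -2*x*y + 3*z
(∇×V)₂ = ∂V₁/∂z − ∂V₃/∂x = y^2 - 6*y - 3*z
(∇×V)₃ = ∂V₂/∂x − ∂V₁/∂y = -y^2 - 2*y + 6*z - 9
∇×V = (-2*x*y + 3*z, y^2 - 6*y - 3*z, -y^2 - 2*y + 6*z - 9)
At (1, -3, -1): (3, 30, -18).

(3, 30, -18)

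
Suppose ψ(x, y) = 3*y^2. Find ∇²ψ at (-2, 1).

6

∂²ψ/∂x² = 0
∂²ψ/∂y² = 6
∇²ψ = 6
At (-2, 1): 6.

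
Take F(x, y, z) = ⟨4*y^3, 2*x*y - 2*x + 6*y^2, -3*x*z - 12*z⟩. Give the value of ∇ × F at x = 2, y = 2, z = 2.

(0, 6, -46)

(∇×F)₁ = ∂F₃/∂y − ∂F₂/∂z = 0
(∇×F)₂ = ∂F₁/∂z − ∂F₃/∂x = 3*z
(∇×F)₃ = ∂F₂/∂x − ∂F₁/∂y = -12*y^2 + 2*y - 2
∇×F = (0, 3*z, -12*y^2 + 2*y - 2)
At (2, 2, 2): (0, 6, -46).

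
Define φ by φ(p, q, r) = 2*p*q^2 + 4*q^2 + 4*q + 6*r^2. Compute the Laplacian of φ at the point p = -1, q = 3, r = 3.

∂²φ/∂p² = 0
∂²φ/∂q² = 4*(p + 2)
∂²φ/∂r² = 12
∇²φ = 4*p + 20
At (-1, 3, 3): 16.

16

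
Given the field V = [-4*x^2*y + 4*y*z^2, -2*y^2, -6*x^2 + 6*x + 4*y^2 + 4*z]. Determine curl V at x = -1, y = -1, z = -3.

(∇×V)₁ = ∂V₃/∂y − ∂V₂/∂z = 8*y
(∇×V)₂ = ∂V₁/∂z − ∂V₃/∂x = 12*x + 8*y*z - 6
(∇×V)₃ = ∂V₂/∂x − ∂V₁/∂y = 4*x^2 - 4*z^2
∇×V = (8*y, 12*x + 8*y*z - 6, 4*x^2 - 4*z^2)
At (-1, -1, -3): (-8, 6, -32).

(-8, 6, -32)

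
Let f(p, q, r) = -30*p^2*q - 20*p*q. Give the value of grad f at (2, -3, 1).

∂f/∂p = -60*p*q - 20*q
∂f/∂q = -30*p^2 - 20*p
∂f/∂r = 0
∇f = (-60*p*q - 20*q, -30*p^2 - 20*p, 0)
At (2, -3, 1): (420, -160, 0).

(420, -160, 0)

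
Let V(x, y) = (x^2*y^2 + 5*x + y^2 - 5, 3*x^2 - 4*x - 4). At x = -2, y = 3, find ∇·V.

∂V₁/∂x = 2*x*y^2 + 5
∂V₂/∂y = 0
∇·V = 2*x*y^2 + 5
At (-2, 3): -31.

-31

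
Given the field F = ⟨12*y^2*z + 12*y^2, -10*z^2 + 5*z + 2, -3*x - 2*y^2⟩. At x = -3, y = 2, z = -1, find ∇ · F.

0

∂F₁/∂x = 0
∂F₂/∂y = 0
∂F₃/∂z = 0
∇·F = 0
At (-3, 2, -1): 0.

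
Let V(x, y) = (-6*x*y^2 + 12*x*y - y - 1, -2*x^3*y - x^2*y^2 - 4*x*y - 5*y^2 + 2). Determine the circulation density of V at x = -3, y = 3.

-191

∂V₂/∂x = -6*x^2*y - 2*x*y^2 - 4*y
∂V₁/∂y = -12*x*y + 12*x - 1
Scalar curl = -6*x^2*y - 2*x*y^2 + 12*x*y - 12*x - 4*y + 1
At (-3, 3): -191.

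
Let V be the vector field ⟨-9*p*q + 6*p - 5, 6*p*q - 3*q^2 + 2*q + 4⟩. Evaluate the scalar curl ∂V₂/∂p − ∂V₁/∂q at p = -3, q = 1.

-21

∂V₂/∂p = 6*q
∂V₁/∂q = -9*p
Scalar curl = 9*p + 6*q
At (-3, 1): -21.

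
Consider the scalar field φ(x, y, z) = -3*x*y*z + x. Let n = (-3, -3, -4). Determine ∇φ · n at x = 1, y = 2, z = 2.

75

∂φ/∂x = -3*y*z + 1
∂φ/∂y = -3*x*z
∂φ/∂z = -3*x*y
∇φ at (1, 2, 2) = (-11, -6, -6)
∇φ · n = (-11)(-3) + (-6)(-3) + (-6)(-4) = 75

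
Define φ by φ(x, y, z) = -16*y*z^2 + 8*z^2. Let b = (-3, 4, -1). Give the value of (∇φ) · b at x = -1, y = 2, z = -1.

∂φ/∂x = 0
∂φ/∂y = -16*z^2
∂φ/∂z = -32*y*z + 16*z
∇φ at (-1, 2, -1) = (0, -16, 48)
∇φ · b = (0)(-3) + (-16)(4) + (48)(-1) = -112

-112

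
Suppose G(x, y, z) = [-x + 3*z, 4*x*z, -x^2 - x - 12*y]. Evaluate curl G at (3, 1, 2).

(-24, 10, 8)

(∇×G)₁ = ∂G₃/∂y − ∂G₂/∂z = -4*x - 12
(∇×G)₂ = ∂G₁/∂z − ∂G₃/∂x = 2*x + 4
(∇×G)₃ = ∂G₂/∂x − ∂G₁/∂y = 4*z
∇×G = (-4*x - 12, 2*x + 4, 4*z)
At (3, 1, 2): (-24, 10, 8).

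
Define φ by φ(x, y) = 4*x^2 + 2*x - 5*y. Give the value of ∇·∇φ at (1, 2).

8

∂²φ/∂x² = 8
∂²φ/∂y² = 0
∇²φ = 8
At (1, 2): 8.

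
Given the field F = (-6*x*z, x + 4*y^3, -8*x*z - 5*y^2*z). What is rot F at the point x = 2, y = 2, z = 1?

(∇×F)₁ = ∂F₃/∂y − ∂F₂/∂z = -10*y*z
(∇×F)₂ = ∂F₁/∂z − ∂F₃/∂x = -6*x + 8*z
(∇×F)₃ = ∂F₂/∂x − ∂F₁/∂y = 1
∇×F = (-10*y*z, -6*x + 8*z, 1)
At (2, 2, 1): (-20, -4, 1).

(-20, -4, 1)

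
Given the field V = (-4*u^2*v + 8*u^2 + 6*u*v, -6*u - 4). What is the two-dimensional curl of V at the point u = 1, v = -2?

-8

∂V₂/∂u = -6
∂V₁/∂v = -4*u^2 + 6*u
Scalar curl = 4*u^2 - 6*u - 6
At (1, -2): -8.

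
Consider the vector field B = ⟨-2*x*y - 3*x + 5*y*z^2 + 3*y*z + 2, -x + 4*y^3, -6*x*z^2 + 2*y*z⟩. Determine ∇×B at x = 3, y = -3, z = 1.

(2, -33, -3)

(∇×B)₁ = ∂B₃/∂y − ∂B₂/∂z = 2*z
(∇×B)₂ = ∂B₁/∂z − ∂B₃/∂x = 10*y*z + 3*y + 6*z^2
(∇×B)₃ = ∂B₂/∂x − ∂B₁/∂y = 2*x - 5*z^2 - 3*z - 1
∇×B = (2*z, 10*y*z + 3*y + 6*z^2, 2*x - 5*z^2 - 3*z - 1)
At (3, -3, 1): (2, -33, -3).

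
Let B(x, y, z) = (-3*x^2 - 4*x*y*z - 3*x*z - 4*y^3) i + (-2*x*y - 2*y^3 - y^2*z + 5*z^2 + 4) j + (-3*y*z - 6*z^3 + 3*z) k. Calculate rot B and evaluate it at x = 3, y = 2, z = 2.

(-22, -33, 68)

(∇×B)₁ = ∂B₃/∂y − ∂B₂/∂z = y^2 - 13*z
(∇×B)₂ = ∂B₁/∂z − ∂B₃/∂x = -4*x*y - 3*x
(∇×B)₃ = ∂B₂/∂x − ∂B₁/∂y = 4*x*z + 12*y^2 - 2*y
∇×B = (y^2 - 13*z, -4*x*y - 3*x, 4*x*z + 12*y^2 - 2*y)
At (3, 2, 2): (-22, -33, 68).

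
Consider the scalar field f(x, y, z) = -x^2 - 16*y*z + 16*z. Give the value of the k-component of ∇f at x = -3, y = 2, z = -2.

(∇f)_3 = ∂f/∂z = -16*y + 16
At (-3, 2, -2): -16.

-16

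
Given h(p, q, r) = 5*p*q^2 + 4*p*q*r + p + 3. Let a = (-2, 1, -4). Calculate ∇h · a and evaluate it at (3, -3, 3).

∂h/∂p = 5*q^2 + 4*q*r + 1
∂h/∂q = 10*p*q + 4*p*r
∂h/∂r = 4*p*q
∇h at (3, -3, 3) = (10, -54, -36)
∇h · a = (10)(-2) + (-54)(1) + (-36)(-4) = 70

70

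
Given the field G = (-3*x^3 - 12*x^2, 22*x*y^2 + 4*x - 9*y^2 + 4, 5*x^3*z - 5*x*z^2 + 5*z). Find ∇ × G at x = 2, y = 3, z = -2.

(0, 140, 202)

(∇×G)₁ = ∂G₃/∂y − ∂G₂/∂z = 0
(∇×G)₂ = ∂G₁/∂z − ∂G₃/∂x = -15*x^2*z + 5*z^2
(∇×G)₃ = ∂G₂/∂x − ∂G₁/∂y = 22*y^2 + 4
∇×G = (0, -15*x^2*z + 5*z^2, 22*y^2 + 4)
At (2, 3, -2): (0, 140, 202).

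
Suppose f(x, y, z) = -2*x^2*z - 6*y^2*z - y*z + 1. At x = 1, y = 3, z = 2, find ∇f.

∂f/∂x = -4*x*z
∂f/∂y = -12*y*z - z
∂f/∂z = -2*x^2 - 6*y^2 - y
∇f = (-4*x*z, -12*y*z - z, -2*x^2 - 6*y^2 - y)
At (1, 3, 2): (-8, -74, -59).

(-8, -74, -59)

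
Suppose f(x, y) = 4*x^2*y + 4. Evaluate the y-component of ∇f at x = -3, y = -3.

(∇f)_2 = ∂f/∂y = 4*x^2
At (-3, -3): 36.

36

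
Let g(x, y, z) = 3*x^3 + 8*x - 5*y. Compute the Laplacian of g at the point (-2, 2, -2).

∂²g/∂x² = 18*x
∂²g/∂y² = 0
∂²g/∂z² = 0
∇²g = 18*x
At (-2, 2, -2): -36.

-36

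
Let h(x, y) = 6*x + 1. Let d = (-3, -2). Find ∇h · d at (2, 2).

-18

∂h/∂x = 6
∂h/∂y = 0
∇h at (2, 2) = (6, 0)
∇h · d = (6)(-3) + (0)(-2) = -18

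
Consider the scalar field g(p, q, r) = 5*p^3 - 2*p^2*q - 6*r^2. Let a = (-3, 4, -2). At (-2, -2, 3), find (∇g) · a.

∂g/∂p = 15*p^2 - 4*p*q
∂g/∂q = -2*p^2
∂g/∂r = -12*r
∇g at (-2, -2, 3) = (44, -8, -36)
∇g · a = (44)(-3) + (-8)(4) + (-36)(-2) = -92

-92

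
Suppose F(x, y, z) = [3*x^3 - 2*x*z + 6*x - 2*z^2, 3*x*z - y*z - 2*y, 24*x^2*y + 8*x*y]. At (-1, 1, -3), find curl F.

(∇×F)₁ = ∂F₃/∂y − ∂F₂/∂z = 24*x^2 + 5*x + y
(∇×F)₂ = ∂F₁/∂z − ∂F₃/∂x = -48*x*y - 2*x - 8*y - 4*z
(∇×F)₃ = ∂F₂/∂x − ∂F₁/∂y = 3*z
∇×F = (24*x^2 + 5*x + y, -48*x*y - 2*x - 8*y - 4*z, 3*z)
At (-1, 1, -3): (20, 54, -9).

(20, 54, -9)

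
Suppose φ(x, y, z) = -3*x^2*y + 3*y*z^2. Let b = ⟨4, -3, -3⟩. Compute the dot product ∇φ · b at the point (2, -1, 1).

∂φ/∂x = -6*x*y
∂φ/∂y = -3*x^2 + 3*z^2
∂φ/∂z = 6*y*z
∇φ at (2, -1, 1) = (12, -9, -6)
∇φ · b = (12)(4) + (-9)(-3) + (-6)(-3) = 93

93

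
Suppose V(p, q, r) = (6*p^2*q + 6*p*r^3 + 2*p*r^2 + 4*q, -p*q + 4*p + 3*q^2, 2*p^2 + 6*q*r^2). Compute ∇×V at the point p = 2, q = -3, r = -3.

(∇×V)₁ = ∂V₃/∂q − ∂V₂/∂r = 6*r^2
(∇×V)₂ = ∂V₁/∂r − ∂V₃/∂p = 18*p*r^2 + 4*p*r - 4*p
(∇×V)₃ = ∂V₂/∂p − ∂V₁/∂q = -6*p^2 - q
∇×V = (6*r^2, 18*p*r^2 + 4*p*r - 4*p, -6*p^2 - q)
At (2, -3, -3): (54, 292, -21).

(54, 292, -21)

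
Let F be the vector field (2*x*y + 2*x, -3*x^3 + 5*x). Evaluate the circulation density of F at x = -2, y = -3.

-27

∂F₂/∂x = -9*x^2 + 5
∂F₁/∂y = 2*x
Scalar curl = -9*x^2 - 2*x + 5
At (-2, -3): -27.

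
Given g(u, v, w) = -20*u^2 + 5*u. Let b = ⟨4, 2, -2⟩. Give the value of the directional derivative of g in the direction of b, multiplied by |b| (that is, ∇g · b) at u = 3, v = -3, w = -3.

-460

∂g/∂u = -40*u + 5
∂g/∂v = 0
∂g/∂w = 0
∇g at (3, -3, -3) = (-115, 0, 0)
∇g · b = (-115)(4) + (0)(2) + (0)(-2) = -460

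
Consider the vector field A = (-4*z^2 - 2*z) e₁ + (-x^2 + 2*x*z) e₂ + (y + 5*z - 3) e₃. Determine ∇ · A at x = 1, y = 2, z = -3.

∂A₁/∂x = 0
∂A₂/∂y = 0
∂A₃/∂z = 5
∇·A = 5
At (1, 2, -3): 5.

5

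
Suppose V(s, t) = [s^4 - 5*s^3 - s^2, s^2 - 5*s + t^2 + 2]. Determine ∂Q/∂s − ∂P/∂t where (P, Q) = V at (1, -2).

-3

∂V₂/∂s = 2*s - 5
∂V₁/∂t = 0
Scalar curl = 2*s - 5
At (1, -2): -3.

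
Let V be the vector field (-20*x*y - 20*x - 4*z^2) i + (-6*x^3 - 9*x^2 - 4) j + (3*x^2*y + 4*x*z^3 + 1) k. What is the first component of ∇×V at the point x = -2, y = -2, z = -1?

(∇×V)_1 = ∂V₃/∂y − ∂V₂/∂z
= 3*x^2 − (0)
= 3*x^2
At (-2, -2, -1): 12.

12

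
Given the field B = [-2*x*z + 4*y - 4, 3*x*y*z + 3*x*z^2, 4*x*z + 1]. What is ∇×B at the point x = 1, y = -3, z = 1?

(3, -6, -10)

(∇×B)₁ = ∂B₃/∂y − ∂B₂/∂z = -3*x*y - 6*x*z
(∇×B)₂ = ∂B₁/∂z − ∂B₃/∂x = -2*x - 4*z
(∇×B)₃ = ∂B₂/∂x − ∂B₁/∂y = 3*y*z + 3*z^2 - 4
∇×B = (-3*x*y - 6*x*z, -2*x - 4*z, 3*y*z + 3*z^2 - 4)
At (1, -3, 1): (3, -6, -10).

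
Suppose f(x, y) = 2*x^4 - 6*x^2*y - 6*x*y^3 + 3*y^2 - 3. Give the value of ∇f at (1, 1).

∂f/∂x = 8*x^3 - 12*x*y - 6*y^3
∂f/∂y = -6*x^2 - 18*x*y^2 + 6*y
∇f = (8*x^3 - 12*x*y - 6*y^3, -6*x^2 - 18*x*y^2 + 6*y)
At (1, 1): (-10, -18).

(-10, -18)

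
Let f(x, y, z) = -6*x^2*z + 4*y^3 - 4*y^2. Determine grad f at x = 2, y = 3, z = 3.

(-72, 84, -24)

∂f/∂x = -12*x*z
∂f/∂y = 12*y^2 - 8*y
∂f/∂z = -6*x^2
∇f = (-12*x*z, 12*y^2 - 8*y, -6*x^2)
At (2, 3, 3): (-72, 84, -24).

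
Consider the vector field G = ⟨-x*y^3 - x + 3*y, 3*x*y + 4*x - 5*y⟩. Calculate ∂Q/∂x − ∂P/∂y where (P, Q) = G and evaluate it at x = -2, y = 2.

∂G₂/∂x = 3*y + 4
∂G₁/∂y = -3*x*y^2 + 3
Scalar curl = 3*x*y^2 + 3*y + 1
At (-2, 2): -17.

-17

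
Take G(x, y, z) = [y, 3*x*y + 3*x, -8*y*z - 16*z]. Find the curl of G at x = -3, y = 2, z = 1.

(-8, 0, 8)

(∇×G)₁ = ∂G₃/∂y − ∂G₂/∂z = -8*z
(∇×G)₂ = ∂G₁/∂z − ∂G₃/∂x = 0
(∇×G)₃ = ∂G₂/∂x − ∂G₁/∂y = 3*y + 2
∇×G = (-8*z, 0, 3*y + 2)
At (-3, 2, 1): (-8, 0, 8).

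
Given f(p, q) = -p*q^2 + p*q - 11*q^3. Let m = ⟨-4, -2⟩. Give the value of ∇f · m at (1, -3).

∂f/∂p = -q^2 + q
∂f/∂q = -2*p*q + p - 33*q^2
∇f at (1, -3) = (-12, -290)
∇f · m = (-12)(-4) + (-290)(-2) = 628

628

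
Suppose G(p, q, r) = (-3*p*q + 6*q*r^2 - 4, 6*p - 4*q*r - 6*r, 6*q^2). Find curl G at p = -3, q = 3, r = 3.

(∇×G)₁ = ∂G₃/∂q − ∂G₂/∂r = 16*q + 6
(∇×G)₂ = ∂G₁/∂r − ∂G₃/∂p = 12*q*r
(∇×G)₃ = ∂G₂/∂p − ∂G₁/∂q = 3*p - 6*r^2 + 6
∇×G = (16*q + 6, 12*q*r, 3*p - 6*r^2 + 6)
At (-3, 3, 3): (54, 108, -57).

(54, 108, -57)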